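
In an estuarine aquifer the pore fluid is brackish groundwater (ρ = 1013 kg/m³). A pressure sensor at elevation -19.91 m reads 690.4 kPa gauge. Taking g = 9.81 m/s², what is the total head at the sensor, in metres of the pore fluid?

ψ = P/(ρg) = 690.4×1000 / (1013 × 9.81) = 69.47 m.
h = z + ψ = -19.91 + 69.47 = 49.56 m.

h ≈ 49.56 m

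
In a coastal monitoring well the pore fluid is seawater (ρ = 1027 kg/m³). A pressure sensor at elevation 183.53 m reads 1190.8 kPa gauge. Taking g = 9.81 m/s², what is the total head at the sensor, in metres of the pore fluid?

h ≈ 301.73 m

ψ = P/(ρg) = 1190.8×1000 / (1027 × 9.81) = 118.20 m.
h = z + ψ = 183.53 + 118.20 = 301.73 m.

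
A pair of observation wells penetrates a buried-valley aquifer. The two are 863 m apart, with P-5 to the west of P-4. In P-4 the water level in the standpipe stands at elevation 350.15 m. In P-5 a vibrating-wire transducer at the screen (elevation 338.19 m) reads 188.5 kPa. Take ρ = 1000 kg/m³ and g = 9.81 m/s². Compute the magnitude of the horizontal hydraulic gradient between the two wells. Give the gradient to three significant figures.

i ≈ 0.00841

Total head at P-4: h = 350.15 m (water level in the piezometer is the total head).
Pressure head at P-5: ψ = P/(ρg) = 188.5×1000 / (1000 × 9.81) = 19.22 m.
Total head at P-5: h = z + ψ = 338.19 + 19.22 = 357.41 m.
Head difference: h(P-4) − h(P-5) = 350.15 − 357.41 = -7.26 m.
Hydraulic gradient: i = |Δh| / L = 7.26 / 863 = 0.00841.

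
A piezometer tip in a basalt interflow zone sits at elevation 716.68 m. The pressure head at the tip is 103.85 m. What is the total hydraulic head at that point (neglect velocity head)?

h = z + ψ = 716.68 + 103.85 = 820.53 m.

h ≈ 820.53 m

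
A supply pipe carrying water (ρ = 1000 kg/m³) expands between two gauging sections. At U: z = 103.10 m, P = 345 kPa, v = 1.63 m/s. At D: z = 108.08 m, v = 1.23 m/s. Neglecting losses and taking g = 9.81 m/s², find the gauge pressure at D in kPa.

P₂ ≈ 297 kPa

Pressure head at U: ψ₁ = P₁/(ρg) = 345×1000 / (1000 × 9.81) = 35.17 m.
Velocity heads: v₁²/2g = 1.63²/19.62 = 0.135 m; v₂²/2g = 1.23²/19.62 = 0.077 m.
Total head H = z₁ + ψ₁ + v₁²/2g = 103.10 + 35.17 + 0.135 = 138.40 m.
ψ₂ = H − z₂ − v₂²/2g = 138.40 − 108.08 − 0.077 = 30.24 m.
P₂ = ρgψ₂ = 1000 × 9.81 × 30.24 ≈ 297 kPa.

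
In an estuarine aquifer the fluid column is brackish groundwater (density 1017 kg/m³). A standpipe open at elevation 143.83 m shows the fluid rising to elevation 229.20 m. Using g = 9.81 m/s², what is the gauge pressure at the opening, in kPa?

Pressure head ψ = h − z = 229.20 − 143.83 = 85.37 m.
P = ρgψ = 1017 × 9.81 × 85.37 = 851717 Pa ≈ 852 kPa.

P ≈ 852 kPa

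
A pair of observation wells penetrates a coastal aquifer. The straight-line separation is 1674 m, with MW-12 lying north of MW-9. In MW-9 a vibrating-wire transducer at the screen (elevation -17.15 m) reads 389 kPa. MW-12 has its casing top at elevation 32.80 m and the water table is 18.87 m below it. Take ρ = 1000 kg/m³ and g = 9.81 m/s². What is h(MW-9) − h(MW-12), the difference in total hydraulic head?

Δh ≈ 8.57 m

Pressure head at MW-9: ψ = P/(ρg) = 389×1000 / (1000 × 9.81) = 39.65 m.
Total head at MW-9: h = z + ψ = -17.15 + 39.65 = 22.50 m.
Total head at MW-12: h = 32.80 − 18.87 = 13.93 m.
Head difference: h(MW-9) − h(MW-12) = 22.50 − 13.93 = 8.57 m.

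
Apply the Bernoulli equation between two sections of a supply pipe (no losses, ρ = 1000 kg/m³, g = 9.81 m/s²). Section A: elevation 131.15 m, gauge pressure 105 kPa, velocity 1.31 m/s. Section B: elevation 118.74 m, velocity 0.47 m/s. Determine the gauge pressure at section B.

Pressure head at A: ψ₁ = P₁/(ρg) = 105×1000 / (1000 × 9.81) = 10.70 m.
Velocity heads: v₁²/2g = 1.31²/19.62 = 0.087 m; v₂²/2g = 0.47²/19.62 = 0.011 m.
Total head H = z₁ + ψ₁ + v₁²/2g = 131.15 + 10.70 + 0.087 = 141.94 m.
ψ₂ = H − z₂ − v₂²/2g = 141.94 − 118.74 − 0.011 = 23.19 m.
P₂ = ρgψ₂ = 1000 × 9.81 × 23.19 ≈ 227 kPa.

P₂ ≈ 227 kPa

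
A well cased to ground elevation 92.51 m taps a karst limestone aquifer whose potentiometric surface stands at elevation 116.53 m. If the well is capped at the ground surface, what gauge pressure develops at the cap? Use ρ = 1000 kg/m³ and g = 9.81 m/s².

Head above the cap: Δh = 116.53 − 92.51 = 24.02 m.
P = ρgΔh = 1000 × 9.81 × 24.02 = 235636 Pa ≈ 236 kPa.

P ≈ 236 kPa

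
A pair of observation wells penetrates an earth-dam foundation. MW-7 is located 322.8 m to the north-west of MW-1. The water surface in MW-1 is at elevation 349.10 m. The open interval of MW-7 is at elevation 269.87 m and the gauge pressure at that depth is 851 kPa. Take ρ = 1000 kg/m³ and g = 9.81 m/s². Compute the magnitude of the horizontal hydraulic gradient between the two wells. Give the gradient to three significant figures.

Total head at MW-1: h = 349.10 m (water level in the piezometer is the total head).
Pressure head at MW-7: ψ = P/(ρg) = 851×1000 / (1000 × 9.81) = 86.75 m.
Total head at MW-7: h = z + ψ = 269.87 + 86.75 = 356.62 m.
Head difference: h(MW-1) − h(MW-7) = 349.10 − 356.62 = -7.52 m.
Hydraulic gradient: i = |Δh| / L = 7.52 / 322.8 = 0.0233.

i ≈ 0.0233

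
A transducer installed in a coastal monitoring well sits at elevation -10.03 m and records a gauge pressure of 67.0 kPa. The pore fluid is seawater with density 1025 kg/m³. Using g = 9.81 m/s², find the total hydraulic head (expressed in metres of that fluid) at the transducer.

h ≈ -3.37 m

ψ = P/(ρg) = 67.0×1000 / (1025 × 9.81) = 6.66 m.
h = z + ψ = -10.03 + 6.66 = -3.37 m.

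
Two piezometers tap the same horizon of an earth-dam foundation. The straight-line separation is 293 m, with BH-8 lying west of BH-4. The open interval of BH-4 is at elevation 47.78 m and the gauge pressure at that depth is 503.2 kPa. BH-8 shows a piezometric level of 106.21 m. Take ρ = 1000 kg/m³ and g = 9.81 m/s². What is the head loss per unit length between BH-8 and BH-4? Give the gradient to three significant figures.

Pressure head at BH-4: ψ = P/(ρg) = 503.2×1000 / (1000 × 9.81) = 51.29 m.
Total head at BH-4: h = z + ψ = 47.78 + 51.29 = 99.07 m.
Total head at BH-8: h = 106.21 m (water level in the piezometer is the total head).
Head difference: h(BH-4) − h(BH-8) = 99.07 − 106.21 = -7.14 m.
Hydraulic gradient: i = |Δh| / L = 7.14 / 293 = 0.0244.

i ≈ 0.0244 m/m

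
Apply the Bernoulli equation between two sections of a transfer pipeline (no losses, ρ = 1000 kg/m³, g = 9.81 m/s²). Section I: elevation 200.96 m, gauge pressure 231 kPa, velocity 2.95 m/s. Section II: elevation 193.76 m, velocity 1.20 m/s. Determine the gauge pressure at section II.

Pressure head at I: ψ₁ = P₁/(ρg) = 231×1000 / (1000 × 9.81) = 23.55 m.
Velocity heads: v₁²/2g = 2.95²/19.62 = 0.444 m; v₂²/2g = 1.20²/19.62 = 0.073 m.
Total head H = z₁ + ψ₁ + v₁²/2g = 200.96 + 23.55 + 0.444 = 224.95 m.
ψ₂ = H − z₂ − v₂²/2g = 224.95 − 193.76 − 0.073 = 31.12 m.
P₂ = ρgψ₂ = 1000 × 9.81 × 31.12 ≈ 305 kPa.

P₂ ≈ 305 kPa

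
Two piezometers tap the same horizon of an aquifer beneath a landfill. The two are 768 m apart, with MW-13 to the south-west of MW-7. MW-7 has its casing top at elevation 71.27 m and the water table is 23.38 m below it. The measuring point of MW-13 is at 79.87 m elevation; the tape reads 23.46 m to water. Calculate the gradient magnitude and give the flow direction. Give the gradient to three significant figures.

Total head at MW-7: h = 71.27 − 23.38 = 47.89 m.
Total head at MW-13: h = 79.87 − 23.46 = 56.41 m.
Head difference: h(MW-7) − h(MW-13) = 47.89 − 56.41 = -8.52 m.
Hydraulic gradient: i = |Δh| / L = 8.52 / 768 = 0.0111.
Flow is from higher to lower head: from MW-13 toward MW-7, i.e. toward the north-east.

i ≈ 0.0111; groundwater flows toward the north-east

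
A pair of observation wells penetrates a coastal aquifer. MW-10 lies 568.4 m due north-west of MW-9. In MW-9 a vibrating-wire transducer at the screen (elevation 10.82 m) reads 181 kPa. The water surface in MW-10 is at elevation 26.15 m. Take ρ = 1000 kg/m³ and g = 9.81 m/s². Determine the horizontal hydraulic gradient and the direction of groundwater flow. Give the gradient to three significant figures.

Pressure head at MW-9: ψ = P/(ρg) = 181×1000 / (1000 × 9.81) = 18.45 m.
Total head at MW-9: h = z + ψ = 10.82 + 18.45 = 29.27 m.
Total head at MW-10: h = 26.15 m (water level in the piezometer is the total head).
Head difference: h(MW-9) − h(MW-10) = 29.27 − 26.15 = 3.12 m.
Hydraulic gradient: i = |Δh| / L = 3.12 / 568.4 = 0.00549.
Flow is from higher to lower head: from MW-9 toward MW-10, i.e. toward the north-west.

i ≈ 0.00549; groundwater flows toward the north-west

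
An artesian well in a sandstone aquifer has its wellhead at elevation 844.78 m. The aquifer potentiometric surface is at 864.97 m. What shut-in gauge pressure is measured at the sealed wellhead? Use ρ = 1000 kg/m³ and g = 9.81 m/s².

Head above the cap: Δh = 864.97 − 844.78 = 20.19 m.
P = ρgΔh = 1000 × 9.81 × 20.19 = 198064 Pa ≈ 198 kPa.

P ≈ 198 kPa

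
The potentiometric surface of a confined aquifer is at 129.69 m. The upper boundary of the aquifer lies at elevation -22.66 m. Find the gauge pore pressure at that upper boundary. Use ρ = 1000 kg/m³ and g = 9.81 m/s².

Pressure head at the aquifer top: ψ = h − z = 129.69 − (-22.66) = 152.35 m.
P = ρgψ = 1000 × 9.81 × 152.35 = 1494554 Pa ≈ 1490 kPa.

P ≈ 1490 kPa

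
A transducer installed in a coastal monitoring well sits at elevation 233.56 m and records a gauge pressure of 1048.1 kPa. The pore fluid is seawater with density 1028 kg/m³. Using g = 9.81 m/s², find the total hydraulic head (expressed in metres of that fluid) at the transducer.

ψ = P/(ρg) = 1048.1×1000 / (1028 × 9.81) = 103.93 m.
h = z + ψ = 233.56 + 103.93 = 337.49 m.

h ≈ 337.49 m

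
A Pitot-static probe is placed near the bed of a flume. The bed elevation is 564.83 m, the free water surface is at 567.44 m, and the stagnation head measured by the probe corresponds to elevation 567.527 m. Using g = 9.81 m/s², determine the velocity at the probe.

v ≈ 1.31 m/s

Near the bed, under hydrostatic conditions, the piezometric head (z + ψ) equals the free-surface elevation, 567.44 m.
Velocity head = total − piezometric = 567.527 − 567.44 = 0.087 m.
v = √(2g·h_v) = √(2 × 9.81 × 0.087) = 1.31 m/s.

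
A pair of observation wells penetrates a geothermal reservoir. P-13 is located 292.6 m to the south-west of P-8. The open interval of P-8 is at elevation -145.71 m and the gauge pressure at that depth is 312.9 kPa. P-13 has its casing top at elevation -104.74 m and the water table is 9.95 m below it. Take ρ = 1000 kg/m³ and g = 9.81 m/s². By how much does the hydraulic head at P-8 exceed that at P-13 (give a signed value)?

Δh ≈ 0.88 m

Pressure head at P-8: ψ = P/(ρg) = 312.9×1000 / (1000 × 9.81) = 31.90 m.
Total head at P-8: h = z + ψ = -145.71 + 31.90 = -113.81 m.
Total head at P-13: h = -104.74 − 9.95 = -114.69 m.
Head difference: h(P-8) − h(P-13) = -113.81 − (-114.69) = 0.88 m.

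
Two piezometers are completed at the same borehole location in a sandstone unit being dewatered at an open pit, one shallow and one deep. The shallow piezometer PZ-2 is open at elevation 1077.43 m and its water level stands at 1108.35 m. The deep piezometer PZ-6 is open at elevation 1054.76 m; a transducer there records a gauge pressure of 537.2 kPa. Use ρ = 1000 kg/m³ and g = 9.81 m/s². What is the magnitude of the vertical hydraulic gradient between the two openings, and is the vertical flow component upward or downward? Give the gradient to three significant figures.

Total head at PZ-2: h = 1108.35 m (water level in the standpipe).
Pressure head at PZ-6: ψ = P/(ρg) = 537.2×1000 / (1000 × 9.81) = 54.76 m.
Total head at PZ-6: h = z + ψ = 1054.76 + 54.76 = 1109.52 m.
Δh = h(PZ-2) − h(PZ-6) = 1108.35 − 1109.52 = -1.17 m.
Vertical separation Δz = 1077.43 − 1054.76 = 22.67 m.
|i_v| = |Δh| / Δz = 1.17 / 22.67 = 0.0516.
Head is higher in the deep piezometer, so vertical flow is upward (discharge condition).

|i_v| ≈ 0.0516; vertical flow is upward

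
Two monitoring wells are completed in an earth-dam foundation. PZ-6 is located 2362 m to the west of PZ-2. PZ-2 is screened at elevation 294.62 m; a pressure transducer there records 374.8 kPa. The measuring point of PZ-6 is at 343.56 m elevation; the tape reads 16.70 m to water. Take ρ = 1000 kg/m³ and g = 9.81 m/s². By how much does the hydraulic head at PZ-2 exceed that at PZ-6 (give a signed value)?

Pressure head at PZ-2: ψ = P/(ρg) = 374.8×1000 / (1000 × 9.81) = 38.21 m.
Total head at PZ-2: h = z + ψ = 294.62 + 38.21 = 332.83 m.
Total head at PZ-6: h = 343.56 − 16.70 = 326.86 m.
Head difference: h(PZ-2) − h(PZ-6) = 332.83 − 326.86 = 5.97 m.

Δh ≈ 5.97 m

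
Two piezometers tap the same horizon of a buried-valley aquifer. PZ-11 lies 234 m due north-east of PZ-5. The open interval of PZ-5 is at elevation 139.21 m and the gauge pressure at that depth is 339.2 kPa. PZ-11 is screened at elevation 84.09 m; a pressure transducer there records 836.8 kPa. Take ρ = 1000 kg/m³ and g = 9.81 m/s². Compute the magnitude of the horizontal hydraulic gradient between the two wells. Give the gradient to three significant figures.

Pressure head at PZ-5: ψ = P/(ρg) = 339.2×1000 / (1000 × 9.81) = 34.58 m.
Total head at PZ-5: h = z + ψ = 139.21 + 34.58 = 173.79 m.
Pressure head at PZ-11: ψ = P/(ρg) = 836.8×1000 / (1000 × 9.81) = 85.30 m.
Total head at PZ-11: h = z + ψ = 84.09 + 85.30 = 169.39 m.
Head difference: h(PZ-5) − h(PZ-11) = 173.79 − 169.39 = 4.40 m.
Hydraulic gradient: i = |Δh| / L = 4.40 / 234 = 0.0188.

i ≈ 0.0188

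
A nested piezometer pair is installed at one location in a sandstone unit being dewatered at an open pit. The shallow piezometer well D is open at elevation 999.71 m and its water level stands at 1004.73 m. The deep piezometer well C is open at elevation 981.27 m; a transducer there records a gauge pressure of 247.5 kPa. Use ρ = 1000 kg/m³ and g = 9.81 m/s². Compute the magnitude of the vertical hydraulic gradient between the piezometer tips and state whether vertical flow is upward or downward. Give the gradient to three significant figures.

|i_v| ≈ 0.0960; vertical flow is upward

Total head at well D: h = 1004.73 m (water level in the standpipe).
Pressure head at well C: ψ = P/(ρg) = 247.5×1000 / (1000 × 9.81) = 25.23 m.
Total head at well C: h = z + ψ = 981.27 + 25.23 = 1006.50 m.
Δh = h(well D) − h(well C) = 1004.73 − 1006.50 = -1.77 m.
Vertical separation Δz = 999.71 − 981.27 = 18.44 m.
|i_v| = |Δh| / Δz = 1.77 / 18.44 = 0.0960.
Head is higher in the deep piezometer, so vertical flow is upward (discharge condition).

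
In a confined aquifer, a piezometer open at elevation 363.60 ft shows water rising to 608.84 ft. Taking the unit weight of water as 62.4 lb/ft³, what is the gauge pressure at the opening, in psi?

P ≈ 106 psi

Pressure head ψ = h − z = 608.84 − 363.60 = 245.24 ft.
P = γ·ψ / 144 = 62.4 × 245.24 / 144 = 106 psi.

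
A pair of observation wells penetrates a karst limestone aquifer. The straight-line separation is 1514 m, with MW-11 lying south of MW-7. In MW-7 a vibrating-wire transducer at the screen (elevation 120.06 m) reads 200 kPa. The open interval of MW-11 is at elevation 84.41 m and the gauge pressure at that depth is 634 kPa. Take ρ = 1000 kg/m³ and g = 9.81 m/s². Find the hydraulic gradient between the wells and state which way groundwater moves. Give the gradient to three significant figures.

i ≈ 0.00567; groundwater flows toward the north

Pressure head at MW-7: ψ = P/(ρg) = 200×1000 / (1000 × 9.81) = 20.39 m.
Total head at MW-7: h = z + ψ = 120.06 + 20.39 = 140.45 m.
Pressure head at MW-11: ψ = P/(ρg) = 634×1000 / (1000 × 9.81) = 64.63 m.
Total head at MW-11: h = z + ψ = 84.41 + 64.63 = 149.04 m.
Head difference: h(MW-7) − h(MW-11) = 140.45 − 149.04 = -8.59 m.
Hydraulic gradient: i = |Δh| / L = 8.59 / 1514 = 0.00567.
Flow is from higher to lower head: from MW-11 toward MW-7, i.e. toward the north.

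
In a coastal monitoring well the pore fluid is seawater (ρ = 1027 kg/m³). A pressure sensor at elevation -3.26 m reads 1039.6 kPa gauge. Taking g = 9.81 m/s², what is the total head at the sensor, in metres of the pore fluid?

h ≈ 99.93 m

ψ = P/(ρg) = 1039.6×1000 / (1027 × 9.81) = 103.19 m.
h = z + ψ = -3.26 + 103.19 = 99.93 m.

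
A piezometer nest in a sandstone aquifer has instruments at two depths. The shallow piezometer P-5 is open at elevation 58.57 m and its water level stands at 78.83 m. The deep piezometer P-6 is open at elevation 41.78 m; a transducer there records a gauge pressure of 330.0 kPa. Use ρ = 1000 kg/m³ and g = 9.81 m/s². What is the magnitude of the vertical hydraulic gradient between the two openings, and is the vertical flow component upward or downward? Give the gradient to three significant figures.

Total head at P-5: h = 78.83 m (water level in the standpipe).
Pressure head at P-6: ψ = P/(ρg) = 330.0×1000 / (1000 × 9.81) = 33.64 m.
Total head at P-6: h = z + ψ = 41.78 + 33.64 = 75.42 m.
Δh = h(P-5) − h(P-6) = 78.83 − 75.42 = 3.41 m.
Vertical separation Δz = 58.57 − 41.78 = 16.79 m.
|i_v| = |Δh| / Δz = 3.41 / 16.79 = 0.203.
Head is higher in the shallow piezometer, so vertical flow is downward (recharge condition).

|i_v| ≈ 0.203; vertical flow is downward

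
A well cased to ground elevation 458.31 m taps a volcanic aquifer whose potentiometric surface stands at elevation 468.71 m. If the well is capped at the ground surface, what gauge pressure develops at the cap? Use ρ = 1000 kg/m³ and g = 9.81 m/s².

Head above the cap: Δh = 468.71 − 458.31 = 10.40 m.
P = ρgΔh = 1000 × 9.81 × 10.40 = 102024 Pa ≈ 102 kPa.

P ≈ 102 kPa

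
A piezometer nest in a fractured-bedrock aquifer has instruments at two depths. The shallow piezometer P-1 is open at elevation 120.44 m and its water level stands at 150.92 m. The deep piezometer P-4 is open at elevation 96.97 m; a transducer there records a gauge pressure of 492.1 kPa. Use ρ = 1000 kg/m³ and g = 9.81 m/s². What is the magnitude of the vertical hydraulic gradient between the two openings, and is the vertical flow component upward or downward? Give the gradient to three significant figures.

Total head at P-1: h = 150.92 m (water level in the standpipe).
Pressure head at P-4: ψ = P/(ρg) = 492.1×1000 / (1000 × 9.81) = 50.16 m.
Total head at P-4: h = z + ψ = 96.97 + 50.16 = 147.13 m.
Δh = h(P-1) − h(P-4) = 150.92 − 147.13 = 3.79 m.
Vertical separation Δz = 120.44 − 96.97 = 23.47 m.
|i_v| = |Δh| / Δz = 3.79 / 23.47 = 0.161.
Head is higher in the shallow piezometer, so vertical flow is downward (recharge condition).

|i_v| ≈ 0.161; vertical flow is downward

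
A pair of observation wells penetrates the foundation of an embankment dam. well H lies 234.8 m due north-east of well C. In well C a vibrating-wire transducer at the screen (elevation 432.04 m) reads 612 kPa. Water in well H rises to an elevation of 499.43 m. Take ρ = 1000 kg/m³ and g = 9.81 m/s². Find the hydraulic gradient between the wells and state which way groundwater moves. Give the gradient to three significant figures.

i ≈ 0.0213; groundwater flows toward the south-west

Pressure head at well C: ψ = P/(ρg) = 612×1000 / (1000 × 9.81) = 62.39 m.
Total head at well C: h = z + ψ = 432.04 + 62.39 = 494.43 m.
Total head at well H: h = 499.43 m (water level in the piezometer is the total head).
Head difference: h(well C) − h(well H) = 494.43 − 499.43 = -5.00 m.
Hydraulic gradient: i = |Δh| / L = 5.00 / 234.8 = 0.0213.
Flow is from higher to lower head: from well H toward well C, i.e. toward the south-west.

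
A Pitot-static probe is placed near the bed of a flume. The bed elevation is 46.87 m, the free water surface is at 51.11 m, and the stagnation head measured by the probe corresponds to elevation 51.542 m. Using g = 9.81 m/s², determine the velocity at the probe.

Near the bed, under hydrostatic conditions, the piezometric head (z + ψ) equals the free-surface elevation, 51.11 m.
Velocity head = total − piezometric = 51.542 − 51.11 = 0.432 m.
v = √(2g·h_v) = √(2 × 9.81 × 0.432) = 2.91 m/s.

v ≈ 2.91 m/s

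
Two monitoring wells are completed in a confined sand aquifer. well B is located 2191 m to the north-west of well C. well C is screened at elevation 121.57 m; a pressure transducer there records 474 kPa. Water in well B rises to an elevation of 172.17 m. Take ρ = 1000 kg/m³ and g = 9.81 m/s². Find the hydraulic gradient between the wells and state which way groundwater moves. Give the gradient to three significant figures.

Pressure head at well C: ψ = P/(ρg) = 474×1000 / (1000 × 9.81) = 48.32 m.
Total head at well C: h = z + ψ = 121.57 + 48.32 = 169.89 m.
Total head at well B: h = 172.17 m (water level in the piezometer is the total head).
Head difference: h(well C) − h(well B) = 169.89 − 172.17 = -2.28 m.
Hydraulic gradient: i = |Δh| / L = 2.28 / 2191 = 0.00104.
Flow is from higher to lower head: from well B toward well C, i.e. toward the south-east.

i ≈ 0.00104; groundwater flows toward the south-east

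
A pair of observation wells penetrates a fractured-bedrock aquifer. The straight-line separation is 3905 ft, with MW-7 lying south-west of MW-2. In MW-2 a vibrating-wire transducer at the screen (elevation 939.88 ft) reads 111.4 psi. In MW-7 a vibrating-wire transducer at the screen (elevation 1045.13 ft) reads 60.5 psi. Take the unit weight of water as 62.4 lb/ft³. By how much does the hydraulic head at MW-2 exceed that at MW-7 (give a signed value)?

Δh ≈ 12.21 ft

Pressure head at MW-2: ψ = 144·P/γ = 144 × 111.4 / 62.4 = 257.08 ft.
Total head at MW-2: h = z + ψ = 939.88 + 257.08 = 1196.96 ft.
Pressure head at MW-7: ψ = 144·P/γ = 144 × 60.5 / 62.4 = 139.62 ft.
Total head at MW-7: h = z + ψ = 1045.13 + 139.62 = 1184.75 ft.
Head difference: h(MW-2) − h(MW-7) = 1196.96 − 1184.75 = 12.21 ft.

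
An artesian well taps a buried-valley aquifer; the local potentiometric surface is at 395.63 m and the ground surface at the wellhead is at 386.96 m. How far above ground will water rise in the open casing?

Water rises to the potentiometric surface, so the rise above ground = 395.63 − 386.96 = 8.67 m.

≈ 8.67 m above ground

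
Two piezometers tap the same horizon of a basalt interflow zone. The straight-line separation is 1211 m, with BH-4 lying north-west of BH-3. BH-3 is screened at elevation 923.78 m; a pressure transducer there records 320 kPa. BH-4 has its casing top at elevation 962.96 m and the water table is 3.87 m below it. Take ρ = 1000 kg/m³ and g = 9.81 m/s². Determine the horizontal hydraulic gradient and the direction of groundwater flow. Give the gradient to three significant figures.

Pressure head at BH-3: ψ = P/(ρg) = 320×1000 / (1000 × 9.81) = 32.62 m.
Total head at BH-3: h = z + ψ = 923.78 + 32.62 = 956.40 m.
Total head at BH-4: h = 962.96 − 3.87 = 959.09 m.
Head difference: h(BH-3) − h(BH-4) = 956.40 − 959.09 = -2.69 m.
Hydraulic gradient: i = |Δh| / L = 2.69 / 1211 = 0.00222.
Flow is from higher to lower head: from BH-4 toward BH-3, i.e. toward the south-east.

i ≈ 0.00222; groundwater flows toward the south-east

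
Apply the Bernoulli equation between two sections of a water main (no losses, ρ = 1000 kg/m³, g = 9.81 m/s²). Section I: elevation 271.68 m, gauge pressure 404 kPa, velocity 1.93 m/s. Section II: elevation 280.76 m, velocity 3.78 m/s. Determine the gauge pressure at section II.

Pressure head at I: ψ₁ = P₁/(ρg) = 404×1000 / (1000 × 9.81) = 41.18 m.
Velocity heads: v₁²/2g = 1.93²/19.62 = 0.190 m; v₂²/2g = 3.78²/19.62 = 0.728 m.
Total head H = z₁ + ψ₁ + v₁²/2g = 271.68 + 41.18 + 0.190 = 313.05 m.
ψ₂ = H − z₂ − v₂²/2g = 313.05 − 280.76 − 0.728 = 31.56 m.
P₂ = ρgψ₂ = 1000 × 9.81 × 31.56 ≈ 310 kPa.

P₂ ≈ 310 kPa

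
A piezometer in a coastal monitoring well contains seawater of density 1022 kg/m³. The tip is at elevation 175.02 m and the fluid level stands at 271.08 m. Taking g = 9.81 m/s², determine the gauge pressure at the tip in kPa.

Pressure head ψ = h − z = 271.08 − 175.02 = 96.06 m.
P = ρgψ = 1022 × 9.81 × 96.06 = 963080 Pa ≈ 963 kPa.

P ≈ 963 kPa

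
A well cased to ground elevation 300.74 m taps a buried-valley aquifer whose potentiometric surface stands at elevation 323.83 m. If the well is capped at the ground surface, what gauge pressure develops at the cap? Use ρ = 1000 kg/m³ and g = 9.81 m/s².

P ≈ 227 kPa

Head above the cap: Δh = 323.83 − 300.74 = 23.09 m.
P = ρgΔh = 1000 × 9.81 × 23.09 = 226513 Pa ≈ 227 kPa.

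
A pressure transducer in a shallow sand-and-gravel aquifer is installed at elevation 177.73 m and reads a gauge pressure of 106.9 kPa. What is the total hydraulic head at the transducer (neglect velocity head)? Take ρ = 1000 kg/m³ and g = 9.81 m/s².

ψ = P/(ρg) = 106.9×1000 / (1000 × 9.81) = 10.90 m.
h = z + ψ = 177.73 + 10.90 = 188.63 m.

h ≈ 188.63 m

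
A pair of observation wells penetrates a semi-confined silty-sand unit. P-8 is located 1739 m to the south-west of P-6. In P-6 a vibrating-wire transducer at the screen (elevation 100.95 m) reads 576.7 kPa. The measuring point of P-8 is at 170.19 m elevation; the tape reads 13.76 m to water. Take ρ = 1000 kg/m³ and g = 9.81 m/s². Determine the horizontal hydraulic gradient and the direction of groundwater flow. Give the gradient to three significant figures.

i ≈ 0.00190; groundwater flows toward the south-west

Pressure head at P-6: ψ = P/(ρg) = 576.7×1000 / (1000 × 9.81) = 58.79 m.
Total head at P-6: h = z + ψ = 100.95 + 58.79 = 159.74 m.
Total head at P-8: h = 170.19 − 13.76 = 156.43 m.
Head difference: h(P-6) − h(P-8) = 159.74 − 156.43 = 3.31 m.
Hydraulic gradient: i = |Δh| / L = 3.31 / 1739 = 0.00190.
Flow is from higher to lower head: from P-6 toward P-8, i.e. toward the south-west.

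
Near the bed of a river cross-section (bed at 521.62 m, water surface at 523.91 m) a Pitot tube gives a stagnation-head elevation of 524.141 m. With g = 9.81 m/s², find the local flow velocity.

v ≈ 2.13 m/s

Near the bed, under hydrostatic conditions, the piezometric head (z + ψ) equals the free-surface elevation, 523.91 m.
Velocity head = total − piezometric = 524.141 − 523.91 = 0.231 m.
v = √(2g·h_v) = √(2 × 9.81 × 0.231) = 2.13 m/s.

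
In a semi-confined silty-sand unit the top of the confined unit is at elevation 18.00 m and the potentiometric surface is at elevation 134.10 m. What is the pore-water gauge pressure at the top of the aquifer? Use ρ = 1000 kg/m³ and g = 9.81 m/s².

P ≈ 1140 kPa

Pressure head at the aquifer top: ψ = h − z = 134.10 − 18.00 = 116.10 m.
P = ρgψ = 1000 × 9.81 × 116.10 = 1138941 Pa ≈ 1140 kPa.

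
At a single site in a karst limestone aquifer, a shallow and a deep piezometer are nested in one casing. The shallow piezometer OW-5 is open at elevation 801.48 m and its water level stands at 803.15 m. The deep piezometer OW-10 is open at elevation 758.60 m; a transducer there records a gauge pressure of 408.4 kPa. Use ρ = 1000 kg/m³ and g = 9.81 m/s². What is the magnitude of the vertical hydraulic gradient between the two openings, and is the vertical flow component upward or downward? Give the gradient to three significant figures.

Total head at OW-5: h = 803.15 m (water level in the standpipe).
Pressure head at OW-10: ψ = P/(ρg) = 408.4×1000 / (1000 × 9.81) = 41.63 m.
Total head at OW-10: h = z + ψ = 758.60 + 41.63 = 800.23 m.
Δh = h(OW-5) − h(OW-10) = 803.15 − 800.23 = 2.92 m.
Vertical separation Δz = 801.48 − 758.60 = 42.88 m.
|i_v| = |Δh| / Δz = 2.92 / 42.88 = 0.0681.
Head is higher in the shallow piezometer, so vertical flow is downward (recharge condition).

|i_v| ≈ 0.0681; vertical flow is downward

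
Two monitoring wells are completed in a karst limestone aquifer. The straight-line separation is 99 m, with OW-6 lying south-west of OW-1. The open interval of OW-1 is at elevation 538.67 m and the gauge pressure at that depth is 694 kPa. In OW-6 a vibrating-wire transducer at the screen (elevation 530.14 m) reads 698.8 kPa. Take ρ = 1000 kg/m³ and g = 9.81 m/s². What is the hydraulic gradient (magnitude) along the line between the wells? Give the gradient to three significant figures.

i ≈ 0.0812

Pressure head at OW-1: ψ = P/(ρg) = 694×1000 / (1000 × 9.81) = 70.74 m.
Total head at OW-1: h = z + ψ = 538.67 + 70.74 = 609.41 m.
Pressure head at OW-6: ψ = P/(ρg) = 698.8×1000 / (1000 × 9.81) = 71.23 m.
Total head at OW-6: h = z + ψ = 530.14 + 71.23 = 601.37 m.
Head difference: h(OW-1) − h(OW-6) = 609.41 − 601.37 = 8.04 m.
Hydraulic gradient: i = |Δh| / L = 8.04 / 99 = 0.0812.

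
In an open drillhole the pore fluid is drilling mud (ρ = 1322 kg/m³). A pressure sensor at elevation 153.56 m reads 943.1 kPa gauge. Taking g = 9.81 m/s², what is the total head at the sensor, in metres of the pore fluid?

h ≈ 226.28 m

ψ = P/(ρg) = 943.1×1000 / (1322 × 9.81) = 72.72 m.
h = z + ψ = 153.56 + 72.72 = 226.28 m.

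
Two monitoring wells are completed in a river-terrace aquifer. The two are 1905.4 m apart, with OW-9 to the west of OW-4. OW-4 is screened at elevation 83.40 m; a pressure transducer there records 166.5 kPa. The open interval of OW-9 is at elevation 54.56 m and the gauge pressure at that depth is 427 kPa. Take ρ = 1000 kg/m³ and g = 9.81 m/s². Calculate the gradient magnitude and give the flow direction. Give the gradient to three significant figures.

i ≈ 0.00120; groundwater flows toward the west

Pressure head at OW-4: ψ = P/(ρg) = 166.5×1000 / (1000 × 9.81) = 16.97 m.
Total head at OW-4: h = z + ψ = 83.40 + 16.97 = 100.37 m.
Pressure head at OW-9: ψ = P/(ρg) = 427×1000 / (1000 × 9.81) = 43.53 m.
Total head at OW-9: h = z + ψ = 54.56 + 43.53 = 98.09 m.
Head difference: h(OW-4) − h(OW-9) = 100.37 − 98.09 = 2.28 m.
Hydraulic gradient: i = |Δh| / L = 2.28 / 1905.4 = 0.00120.
Flow is from higher to lower head: from OW-4 toward OW-9, i.e. toward the west.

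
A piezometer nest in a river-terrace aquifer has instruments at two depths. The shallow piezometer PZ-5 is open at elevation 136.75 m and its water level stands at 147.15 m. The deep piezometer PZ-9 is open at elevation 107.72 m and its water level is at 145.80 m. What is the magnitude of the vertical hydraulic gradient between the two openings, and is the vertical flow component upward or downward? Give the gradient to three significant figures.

|i_v| ≈ 0.0465; vertical flow is downward

Total head at PZ-5: h = 147.15 m (water level in the standpipe).
Total head at PZ-9: h = 145.80 m.
Δh = h(PZ-5) − h(PZ-9) = 147.15 − 145.80 = 1.35 m.
Vertical separation Δz = 136.75 − 107.72 = 29.03 m.
|i_v| = |Δh| / Δz = 1.35 / 29.03 = 0.0465.
Head is higher in the shallow piezometer, so vertical flow is downward (recharge condition).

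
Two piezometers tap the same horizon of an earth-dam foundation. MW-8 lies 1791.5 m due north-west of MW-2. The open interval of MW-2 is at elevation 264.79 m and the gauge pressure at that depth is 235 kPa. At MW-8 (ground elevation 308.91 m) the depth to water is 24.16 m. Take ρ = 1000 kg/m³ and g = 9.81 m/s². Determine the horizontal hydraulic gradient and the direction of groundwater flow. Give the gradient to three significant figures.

i ≈ 0.00223; groundwater flows toward the north-west

Pressure head at MW-2: ψ = P/(ρg) = 235×1000 / (1000 × 9.81) = 23.96 m.
Total head at MW-2: h = z + ψ = 264.79 + 23.96 = 288.75 m.
Total head at MW-8: h = 308.91 − 24.16 = 284.75 m.
Head difference: h(MW-2) − h(MW-8) = 288.75 − 284.75 = 4.00 m.
Hydraulic gradient: i = |Δh| / L = 4.00 / 1791.5 = 0.00223.
Flow is from higher to lower head: from MW-2 toward MW-8, i.e. toward the north-west.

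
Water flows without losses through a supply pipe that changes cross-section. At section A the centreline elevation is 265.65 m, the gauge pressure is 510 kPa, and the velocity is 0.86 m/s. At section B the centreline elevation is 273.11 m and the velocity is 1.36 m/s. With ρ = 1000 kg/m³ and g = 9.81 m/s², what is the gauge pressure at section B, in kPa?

Pressure head at A: ψ₁ = P₁/(ρg) = 510×1000 / (1000 × 9.81) = 51.99 m.
Velocity heads: v₁²/2g = 0.86²/19.62 = 0.038 m; v₂²/2g = 1.36²/19.62 = 0.094 m.
Total head H = z₁ + ψ₁ + v₁²/2g = 265.65 + 51.99 + 0.038 = 317.68 m.
ψ₂ = H − z₂ − v₂²/2g = 317.68 − 273.11 − 0.094 = 44.48 m.
P₂ = ρgψ₂ = 1000 × 9.81 × 44.48 ≈ 436 kPa.

P₂ ≈ 436 kPa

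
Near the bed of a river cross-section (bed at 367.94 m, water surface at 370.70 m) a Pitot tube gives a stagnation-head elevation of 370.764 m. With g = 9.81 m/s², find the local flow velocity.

Near the bed, under hydrostatic conditions, the piezometric head (z + ψ) equals the free-surface elevation, 370.70 m.
Velocity head = total − piezometric = 370.764 − 370.70 = 0.064 m.
v = √(2g·h_v) = √(2 × 9.81 × 0.064) = 1.12 m/s.

v ≈ 1.12 m/s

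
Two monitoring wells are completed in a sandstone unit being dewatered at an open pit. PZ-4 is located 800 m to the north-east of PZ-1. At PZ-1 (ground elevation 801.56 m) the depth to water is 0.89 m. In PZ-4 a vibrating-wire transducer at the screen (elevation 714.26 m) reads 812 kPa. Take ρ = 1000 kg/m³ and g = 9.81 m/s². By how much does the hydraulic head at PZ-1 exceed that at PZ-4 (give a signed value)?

Δh ≈ 3.64 m

Total head at PZ-1: h = 801.56 − 0.89 = 800.67 m.
Pressure head at PZ-4: ψ = P/(ρg) = 812×1000 / (1000 × 9.81) = 82.77 m.
Total head at PZ-4: h = z + ψ = 714.26 + 82.77 = 797.03 m.
Head difference: h(PZ-1) − h(PZ-4) = 800.67 − 797.03 = 3.64 m.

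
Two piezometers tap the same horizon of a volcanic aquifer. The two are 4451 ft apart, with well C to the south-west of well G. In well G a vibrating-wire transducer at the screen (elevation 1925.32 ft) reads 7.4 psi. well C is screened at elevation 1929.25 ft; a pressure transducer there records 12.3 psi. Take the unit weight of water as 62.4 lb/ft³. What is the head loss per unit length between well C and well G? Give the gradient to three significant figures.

Pressure head at well G: ψ = 144·P/γ = 144 × 7.4 / 62.4 = 17.08 ft.
Total head at well G: h = z + ψ = 1925.32 + 17.08 = 1942.40 ft.
Pressure head at well C: ψ = 144·P/γ = 144 × 12.3 / 62.4 = 28.38 ft.
Total head at well C: h = z + ψ = 1929.25 + 28.38 = 1957.63 ft.
Head difference: h(well G) − h(well C) = 1942.40 − 1957.63 = -15.23 ft.
Hydraulic gradient: i = |Δh| / L = 15.23 / 4451 = 0.00342.

i ≈ 0.00342 ft/ft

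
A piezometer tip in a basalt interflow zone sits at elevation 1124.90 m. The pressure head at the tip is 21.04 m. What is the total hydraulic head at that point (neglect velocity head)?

h ≈ 1145.94 m

h = z + ψ = 1124.90 + 21.04 = 1145.94 m.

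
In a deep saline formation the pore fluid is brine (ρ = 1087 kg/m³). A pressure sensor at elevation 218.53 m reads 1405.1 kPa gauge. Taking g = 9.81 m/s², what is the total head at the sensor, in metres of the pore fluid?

h ≈ 350.30 m

ψ = P/(ρg) = 1405.1×1000 / (1087 × 9.81) = 131.77 m.
h = z + ψ = 218.53 + 131.77 = 350.30 m.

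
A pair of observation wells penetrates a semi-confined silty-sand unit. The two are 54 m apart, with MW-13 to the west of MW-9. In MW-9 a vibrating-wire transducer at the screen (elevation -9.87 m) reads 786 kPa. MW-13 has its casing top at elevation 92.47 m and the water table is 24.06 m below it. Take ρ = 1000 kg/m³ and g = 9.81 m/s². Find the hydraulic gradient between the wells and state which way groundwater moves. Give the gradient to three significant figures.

Pressure head at MW-9: ψ = P/(ρg) = 786×1000 / (1000 × 9.81) = 80.12 m.
Total head at MW-9: h = z + ψ = -9.87 + 80.12 = 70.25 m.
Total head at MW-13: h = 92.47 − 24.06 = 68.41 m.
Head difference: h(MW-9) − h(MW-13) = 70.25 − 68.41 = 1.84 m.
Hydraulic gradient: i = |Δh| / L = 1.84 / 54 = 0.0341.
Flow is from higher to lower head: from MW-9 toward MW-13, i.e. toward the west.

i ≈ 0.0341; groundwater flows toward the west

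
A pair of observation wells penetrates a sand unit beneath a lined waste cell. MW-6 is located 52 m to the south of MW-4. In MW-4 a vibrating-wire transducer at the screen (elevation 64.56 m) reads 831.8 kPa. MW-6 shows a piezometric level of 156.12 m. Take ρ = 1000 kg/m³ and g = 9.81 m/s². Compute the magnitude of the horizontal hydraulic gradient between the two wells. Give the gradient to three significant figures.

Pressure head at MW-4: ψ = P/(ρg) = 831.8×1000 / (1000 × 9.81) = 84.79 m.
Total head at MW-4: h = z + ψ = 64.56 + 84.79 = 149.35 m.
Total head at MW-6: h = 156.12 m (water level in the piezometer is the total head).
Head difference: h(MW-4) − h(MW-6) = 149.35 − 156.12 = -6.77 m.
Hydraulic gradient: i = |Δh| / L = 6.77 / 52 = 0.130.

i ≈ 0.130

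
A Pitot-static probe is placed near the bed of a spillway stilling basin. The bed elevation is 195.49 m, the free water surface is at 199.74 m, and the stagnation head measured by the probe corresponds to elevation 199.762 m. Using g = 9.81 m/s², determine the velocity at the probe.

v ≈ 0.657 m/s

Near the bed, under hydrostatic conditions, the piezometric head (z + ψ) equals the free-surface elevation, 199.74 m.
Velocity head = total − piezometric = 199.762 − 199.74 = 0.022 m.
v = √(2g·h_v) = √(2 × 9.81 × 0.022) = 0.657 m/s.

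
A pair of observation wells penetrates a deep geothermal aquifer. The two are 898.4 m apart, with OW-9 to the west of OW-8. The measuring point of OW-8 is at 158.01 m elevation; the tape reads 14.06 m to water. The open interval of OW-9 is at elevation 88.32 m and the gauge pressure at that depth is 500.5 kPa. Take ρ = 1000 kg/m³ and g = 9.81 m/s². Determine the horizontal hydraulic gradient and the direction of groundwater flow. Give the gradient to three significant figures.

Total head at OW-8: h = 158.01 − 14.06 = 143.95 m.
Pressure head at OW-9: ψ = P/(ρg) = 500.5×1000 / (1000 × 9.81) = 51.02 m.
Total head at OW-9: h = z + ψ = 88.32 + 51.02 = 139.34 m.
Head difference: h(OW-8) − h(OW-9) = 143.95 − 139.34 = 4.61 m.
Hydraulic gradient: i = |Δh| / L = 4.61 / 898.4 = 0.00513.
Flow is from higher to lower head: from OW-8 toward OW-9, i.e. toward the west.

i ≈ 0.00513; groundwater flows toward the west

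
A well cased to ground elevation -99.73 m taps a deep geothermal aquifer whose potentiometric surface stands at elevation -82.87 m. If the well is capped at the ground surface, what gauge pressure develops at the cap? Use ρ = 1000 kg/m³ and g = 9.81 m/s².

Head above the cap: Δh = -82.87 − (-99.73) = 16.86 m.
P = ρgΔh = 1000 × 9.81 × 16.86 = 165397 Pa ≈ 165 kPa.

P ≈ 165 kPa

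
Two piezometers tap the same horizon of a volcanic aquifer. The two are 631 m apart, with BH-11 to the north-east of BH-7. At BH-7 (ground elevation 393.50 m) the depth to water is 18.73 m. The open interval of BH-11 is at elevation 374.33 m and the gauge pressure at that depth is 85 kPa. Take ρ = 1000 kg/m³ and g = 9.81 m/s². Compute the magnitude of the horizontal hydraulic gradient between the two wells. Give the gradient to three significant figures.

Total head at BH-7: h = 393.50 − 18.73 = 374.77 m.
Pressure head at BH-11: ψ = P/(ρg) = 85×1000 / (1000 × 9.81) = 8.66 m.
Total head at BH-11: h = z + ψ = 374.33 + 8.66 = 382.99 m.
Head difference: h(BH-7) − h(BH-11) = 374.77 − 382.99 = -8.22 m.
Hydraulic gradient: i = |Δh| / L = 8.22 / 631 = 0.0130.

i ≈ 0.0130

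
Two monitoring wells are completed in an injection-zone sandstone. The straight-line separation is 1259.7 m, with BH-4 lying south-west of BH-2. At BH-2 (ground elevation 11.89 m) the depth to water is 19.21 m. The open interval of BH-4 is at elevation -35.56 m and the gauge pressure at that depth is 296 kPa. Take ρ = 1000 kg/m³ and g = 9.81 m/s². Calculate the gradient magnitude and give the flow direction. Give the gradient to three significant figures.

Total head at BH-2: h = 11.89 − 19.21 = -7.32 m.
Pressure head at BH-4: ψ = P/(ρg) = 296×1000 / (1000 × 9.81) = 30.17 m.
Total head at BH-4: h = z + ψ = -35.56 + 30.17 = -5.39 m.
Head difference: h(BH-2) − h(BH-4) = -7.32 − (-5.39) = -1.93 m.
Hydraulic gradient: i = |Δh| / L = 1.93 / 1259.7 = 0.00153.
Flow is from higher to lower head: from BH-4 toward BH-2, i.e. toward the north-east.

i ≈ 0.00153; groundwater flows toward the north-east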